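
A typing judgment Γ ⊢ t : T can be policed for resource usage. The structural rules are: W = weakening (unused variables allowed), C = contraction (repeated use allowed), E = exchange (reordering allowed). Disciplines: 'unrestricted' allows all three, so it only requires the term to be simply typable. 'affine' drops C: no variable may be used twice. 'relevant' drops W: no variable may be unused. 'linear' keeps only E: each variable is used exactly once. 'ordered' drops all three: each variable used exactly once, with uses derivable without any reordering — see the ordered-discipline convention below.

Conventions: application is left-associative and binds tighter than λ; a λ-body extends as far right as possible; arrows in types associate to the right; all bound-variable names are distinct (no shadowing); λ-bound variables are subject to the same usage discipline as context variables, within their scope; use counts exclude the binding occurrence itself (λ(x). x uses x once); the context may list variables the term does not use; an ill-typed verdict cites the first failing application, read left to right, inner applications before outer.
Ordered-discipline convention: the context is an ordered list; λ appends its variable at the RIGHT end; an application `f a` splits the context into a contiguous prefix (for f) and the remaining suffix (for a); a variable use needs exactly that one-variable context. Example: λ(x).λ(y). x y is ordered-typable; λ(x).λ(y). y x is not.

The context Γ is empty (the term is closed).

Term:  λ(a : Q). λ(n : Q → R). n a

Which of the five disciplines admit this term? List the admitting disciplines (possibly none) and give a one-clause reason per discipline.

accepted by: linear, affine, relevant, unrestricted
variable uses: a (λ-bound)=1, n (λ-bound)=1
order of uses: n, a
typing: well-typed — term : Q → (Q → R) → R
ordered ✗ (no ordered split (uses run n, a))
linear ✓ (a, n: one use apiece)
affine ✓ (at most one use each (a, n))
relevant ✓ (none of a, n goes unused)
unrestricted ✓ (simply typable at Q → (Q → R) → R; W, C, E all held)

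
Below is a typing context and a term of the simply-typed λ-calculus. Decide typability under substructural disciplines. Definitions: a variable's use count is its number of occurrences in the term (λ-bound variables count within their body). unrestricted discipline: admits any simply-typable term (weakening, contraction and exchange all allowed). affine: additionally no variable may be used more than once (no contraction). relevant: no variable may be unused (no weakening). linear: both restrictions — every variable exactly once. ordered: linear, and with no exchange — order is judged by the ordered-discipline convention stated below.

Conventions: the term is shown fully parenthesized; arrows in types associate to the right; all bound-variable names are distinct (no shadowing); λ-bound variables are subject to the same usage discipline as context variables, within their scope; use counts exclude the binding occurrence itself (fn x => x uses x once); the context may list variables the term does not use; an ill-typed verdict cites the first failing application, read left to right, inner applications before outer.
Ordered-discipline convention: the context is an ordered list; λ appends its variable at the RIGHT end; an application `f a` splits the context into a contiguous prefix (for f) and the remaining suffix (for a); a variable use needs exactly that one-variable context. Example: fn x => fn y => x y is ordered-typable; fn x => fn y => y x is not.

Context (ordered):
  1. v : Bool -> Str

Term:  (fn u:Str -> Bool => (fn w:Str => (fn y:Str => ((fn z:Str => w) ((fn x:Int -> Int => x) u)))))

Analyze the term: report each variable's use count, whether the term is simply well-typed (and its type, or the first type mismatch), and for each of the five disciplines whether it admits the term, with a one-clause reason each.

counts: v: 0×; u [bound]: 1×; w [bound]: 1×; y [bound]: 0×; z [bound]: 0×; x [bound]: 1×
order of uses: w, x, u
typing: ill-typed: a function awaiting Int -> Int gets Str -> Bool
ordered ✗ (not simply typable)
linear ✗ (fails simple typing)
affine ✗ (a type mismatch blocks all five)
relevant ✗ (the type mismatch rejects it)
unrestricted ✗ (not simply typable)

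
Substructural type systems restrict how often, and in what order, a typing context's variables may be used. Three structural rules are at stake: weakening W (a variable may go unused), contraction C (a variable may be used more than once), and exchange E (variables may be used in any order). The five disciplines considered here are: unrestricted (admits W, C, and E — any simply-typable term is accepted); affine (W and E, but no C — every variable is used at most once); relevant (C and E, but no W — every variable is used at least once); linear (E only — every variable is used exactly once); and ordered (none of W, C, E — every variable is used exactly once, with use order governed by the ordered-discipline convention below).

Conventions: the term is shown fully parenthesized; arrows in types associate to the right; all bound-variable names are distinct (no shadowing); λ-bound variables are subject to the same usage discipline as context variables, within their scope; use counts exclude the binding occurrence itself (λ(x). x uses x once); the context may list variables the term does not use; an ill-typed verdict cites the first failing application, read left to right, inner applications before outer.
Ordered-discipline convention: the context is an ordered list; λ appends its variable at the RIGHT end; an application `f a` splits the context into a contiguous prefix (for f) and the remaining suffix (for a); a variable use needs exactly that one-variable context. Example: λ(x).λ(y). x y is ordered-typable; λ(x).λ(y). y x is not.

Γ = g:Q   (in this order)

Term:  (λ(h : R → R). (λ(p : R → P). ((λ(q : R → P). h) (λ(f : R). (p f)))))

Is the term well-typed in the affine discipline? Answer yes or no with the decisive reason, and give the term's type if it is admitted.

yes — no duplicate uses among g, h, p, q, f; term : (R → R) → (R → P) → R → R
counts: g ×0, h [bound] ×1, p [bound] ×1, q [bound] ×0, f [bound] ×1
uses in reading order: h, p, f
typing: well-typed at (R → R) → (R → P) → R → R
all disciplines: ordered ✗ | linear ✗ | affine ✓ | relevant ✗ | unrestricted ✓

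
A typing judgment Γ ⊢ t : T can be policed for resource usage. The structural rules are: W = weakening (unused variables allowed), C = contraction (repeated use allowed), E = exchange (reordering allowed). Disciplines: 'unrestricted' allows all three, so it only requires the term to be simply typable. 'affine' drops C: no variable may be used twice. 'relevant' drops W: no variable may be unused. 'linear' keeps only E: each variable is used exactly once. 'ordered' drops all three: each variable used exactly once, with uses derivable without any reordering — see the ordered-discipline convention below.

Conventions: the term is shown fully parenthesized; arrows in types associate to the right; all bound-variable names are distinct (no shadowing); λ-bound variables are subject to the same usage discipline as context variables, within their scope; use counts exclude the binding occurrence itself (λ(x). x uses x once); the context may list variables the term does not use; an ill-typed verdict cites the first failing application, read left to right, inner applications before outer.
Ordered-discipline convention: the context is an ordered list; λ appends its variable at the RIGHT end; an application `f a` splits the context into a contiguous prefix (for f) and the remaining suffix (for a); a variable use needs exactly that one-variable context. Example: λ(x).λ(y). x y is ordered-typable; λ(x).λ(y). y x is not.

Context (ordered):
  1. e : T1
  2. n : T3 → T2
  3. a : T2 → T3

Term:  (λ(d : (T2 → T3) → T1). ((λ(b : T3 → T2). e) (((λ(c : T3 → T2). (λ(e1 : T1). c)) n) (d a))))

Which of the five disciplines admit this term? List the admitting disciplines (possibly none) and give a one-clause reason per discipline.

admitting disciplines: affine, unrestricted
variable uses: e=1; n=1; a=1; d (λ-bound)=1; b (λ-bound)=0; c (λ-bound)=1; e1 (λ-bound)=0
left-to-right use order: e, c, n, d, a
typing: ✓ — ((T2 → T3) → T1) → T1
ordered: ✗, unused: b, e1 — weakening required
linear: ✗, unused: b, e1 — weakening required
affine: ✓, e, n, a, d, b, c, e1: no repeats, contraction unneeded
relevant: ✗, unused: b, e1 — weakening required
unrestricted: ✓, well-typed at ((T2 → T3) → T1) → T1; no restrictions here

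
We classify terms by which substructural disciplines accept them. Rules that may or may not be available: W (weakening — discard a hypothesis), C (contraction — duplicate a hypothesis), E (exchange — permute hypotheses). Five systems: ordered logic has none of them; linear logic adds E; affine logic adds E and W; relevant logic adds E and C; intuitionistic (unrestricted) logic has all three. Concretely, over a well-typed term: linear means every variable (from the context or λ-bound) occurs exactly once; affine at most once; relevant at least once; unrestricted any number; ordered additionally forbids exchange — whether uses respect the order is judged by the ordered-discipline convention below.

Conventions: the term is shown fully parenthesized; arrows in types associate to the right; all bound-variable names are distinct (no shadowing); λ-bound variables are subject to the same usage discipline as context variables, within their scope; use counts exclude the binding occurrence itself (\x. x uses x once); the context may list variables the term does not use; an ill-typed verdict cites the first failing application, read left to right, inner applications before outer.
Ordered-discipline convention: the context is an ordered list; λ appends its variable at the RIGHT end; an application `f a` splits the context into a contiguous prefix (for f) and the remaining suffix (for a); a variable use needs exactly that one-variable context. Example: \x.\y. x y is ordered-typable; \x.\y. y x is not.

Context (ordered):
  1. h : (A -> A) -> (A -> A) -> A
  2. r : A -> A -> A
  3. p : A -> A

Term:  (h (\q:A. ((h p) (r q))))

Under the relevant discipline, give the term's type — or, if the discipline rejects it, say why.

term : (A -> A) -> A
usage: h: 2, r: 1, p: 1, q (bound): 1
left-to-right use order: h, h, p, r, q
typing: well-typed at (A -> A) -> A
all disciplines: ordered ✗ · linear ✗ · affine ✗ · relevant ✓ · unrestricted ✓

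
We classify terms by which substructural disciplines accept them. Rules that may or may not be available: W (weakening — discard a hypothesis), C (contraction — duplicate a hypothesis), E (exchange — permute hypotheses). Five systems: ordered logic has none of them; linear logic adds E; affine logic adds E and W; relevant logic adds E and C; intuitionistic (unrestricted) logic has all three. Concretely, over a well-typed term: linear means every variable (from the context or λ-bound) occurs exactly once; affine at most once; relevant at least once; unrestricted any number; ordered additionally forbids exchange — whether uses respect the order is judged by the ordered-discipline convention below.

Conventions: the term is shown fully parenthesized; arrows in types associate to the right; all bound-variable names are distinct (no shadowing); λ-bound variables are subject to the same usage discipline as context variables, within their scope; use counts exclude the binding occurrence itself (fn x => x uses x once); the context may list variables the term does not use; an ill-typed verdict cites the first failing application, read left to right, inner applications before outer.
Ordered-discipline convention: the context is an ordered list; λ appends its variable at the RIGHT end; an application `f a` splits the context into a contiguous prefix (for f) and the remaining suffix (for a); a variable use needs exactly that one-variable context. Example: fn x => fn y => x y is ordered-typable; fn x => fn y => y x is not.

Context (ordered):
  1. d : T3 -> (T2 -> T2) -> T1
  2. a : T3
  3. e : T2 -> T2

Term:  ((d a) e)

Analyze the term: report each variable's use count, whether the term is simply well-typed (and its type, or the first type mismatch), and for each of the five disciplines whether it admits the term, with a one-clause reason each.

use counts: d: 1×; a: 1×; e: 1×
use order (left to right): d, a, e
typing: well-typed at T1
ordered ✓ (one use each (d, a, e); ordered split holds)
linear ✓ (exactly-once usage across d, a, e)
affine ✓ (d, a, e: no repeats, contraction unneeded)
relevant ✓ (every one of d, a, e appears)
unrestricted ✓ (well-typed at T1; no restrictions here)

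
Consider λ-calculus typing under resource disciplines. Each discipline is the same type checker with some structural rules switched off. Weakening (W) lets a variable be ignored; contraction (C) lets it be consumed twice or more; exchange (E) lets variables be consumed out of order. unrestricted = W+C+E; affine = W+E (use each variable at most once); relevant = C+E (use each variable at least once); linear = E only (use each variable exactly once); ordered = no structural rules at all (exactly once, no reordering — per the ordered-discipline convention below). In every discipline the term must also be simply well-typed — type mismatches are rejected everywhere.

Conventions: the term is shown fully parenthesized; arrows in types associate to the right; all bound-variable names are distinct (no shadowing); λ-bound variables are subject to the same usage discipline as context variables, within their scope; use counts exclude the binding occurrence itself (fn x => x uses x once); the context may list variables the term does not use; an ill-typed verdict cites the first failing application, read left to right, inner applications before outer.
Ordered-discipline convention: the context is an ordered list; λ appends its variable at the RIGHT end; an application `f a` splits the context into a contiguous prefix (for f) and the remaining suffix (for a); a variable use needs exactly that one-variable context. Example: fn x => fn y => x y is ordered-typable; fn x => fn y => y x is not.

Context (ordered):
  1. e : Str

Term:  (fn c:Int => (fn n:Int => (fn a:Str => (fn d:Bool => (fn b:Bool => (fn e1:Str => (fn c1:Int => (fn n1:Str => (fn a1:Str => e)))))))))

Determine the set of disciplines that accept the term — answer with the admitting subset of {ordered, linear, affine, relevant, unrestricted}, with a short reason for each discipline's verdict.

admitted in: affine, unrestricted
use counts: e=1; c [bound]=0; n [bound]=0; a [bound]=0; d [bound]=0; b [bound]=0; e1 [bound]=0; c1 [bound]=0; n1 [bound]=0; a1 [bound]=0
use order (left to right): e
typing: well-typed — term : Int -> Int -> Str -> Bool -> Bool -> Str -> Int -> Str -> Str -> Str
ordered ✗ (needs weakening: c, n, a, d, b, e1, c1, n1, a1 unused)
linear ✗ (needs weakening: c, n, a, d, b, e1, c1, n1, a1 unused)
affine ✓ (e, c, n, a, d, b, e1, c1, n1, a1: no repeats, contraction unneeded)
relevant ✗ (needs weakening: c, n, a, d, b, e1, c1, n1, a1 unused)
unrestricted ✓ (simply typable at Int -> Int -> Str -> Bool -> Bool -> Str -> Int -> Str -> Str -> Str; W, C, E all held)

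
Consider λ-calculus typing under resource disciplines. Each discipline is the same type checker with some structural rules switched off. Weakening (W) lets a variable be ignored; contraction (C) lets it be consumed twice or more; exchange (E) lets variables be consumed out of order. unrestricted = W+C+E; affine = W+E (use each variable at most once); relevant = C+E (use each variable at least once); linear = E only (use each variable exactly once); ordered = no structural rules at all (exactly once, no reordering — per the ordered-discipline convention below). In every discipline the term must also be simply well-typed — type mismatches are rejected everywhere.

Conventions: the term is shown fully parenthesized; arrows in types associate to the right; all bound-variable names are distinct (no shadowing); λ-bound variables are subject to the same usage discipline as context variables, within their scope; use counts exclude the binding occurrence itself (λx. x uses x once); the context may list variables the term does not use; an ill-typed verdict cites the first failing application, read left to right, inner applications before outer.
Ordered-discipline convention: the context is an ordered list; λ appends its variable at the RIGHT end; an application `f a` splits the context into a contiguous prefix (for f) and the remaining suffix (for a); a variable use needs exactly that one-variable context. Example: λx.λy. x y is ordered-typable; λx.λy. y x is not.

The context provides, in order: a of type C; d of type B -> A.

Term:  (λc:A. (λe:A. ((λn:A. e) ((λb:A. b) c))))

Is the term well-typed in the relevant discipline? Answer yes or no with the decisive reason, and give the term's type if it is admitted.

no — a, d, n never used (weakening)
use counts: a ×0; d ×0; c (λ-bound) ×1; e (λ-bound) ×1; n (λ-bound) ×0; b (λ-bound) ×1
order of uses: e, b, c
typing: ✓ — A -> A -> A
summary: ordered ✗; linear ✗; affine ✓; relevant ✗; unrestricted ✓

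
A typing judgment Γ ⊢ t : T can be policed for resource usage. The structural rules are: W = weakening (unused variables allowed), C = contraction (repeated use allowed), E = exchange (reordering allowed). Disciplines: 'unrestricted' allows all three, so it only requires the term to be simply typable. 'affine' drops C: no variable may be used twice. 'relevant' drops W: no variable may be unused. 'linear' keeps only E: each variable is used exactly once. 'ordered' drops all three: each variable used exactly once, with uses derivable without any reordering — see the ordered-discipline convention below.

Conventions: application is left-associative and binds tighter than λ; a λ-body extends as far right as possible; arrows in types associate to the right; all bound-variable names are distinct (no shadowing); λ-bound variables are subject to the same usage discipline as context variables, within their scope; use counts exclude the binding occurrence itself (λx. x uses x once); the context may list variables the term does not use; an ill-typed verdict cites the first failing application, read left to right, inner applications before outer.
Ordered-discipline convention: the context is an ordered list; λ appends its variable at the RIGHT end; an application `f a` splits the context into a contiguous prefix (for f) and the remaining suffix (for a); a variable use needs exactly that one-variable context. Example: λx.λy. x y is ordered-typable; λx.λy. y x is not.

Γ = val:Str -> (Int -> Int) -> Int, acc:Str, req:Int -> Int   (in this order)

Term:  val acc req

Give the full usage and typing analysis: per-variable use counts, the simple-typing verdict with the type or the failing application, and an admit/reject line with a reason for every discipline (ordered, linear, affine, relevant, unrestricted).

usage: val: 1, acc: 1, req: 1
uses in reading order: val, acc, req
typing: well-typed — term : Int
ordered: ✓, single-use (val, acc, req), ordered derivation ok
linear: ✓, exactly-once usage across val, acc, req
affine: ✓, val, acc, req: no repeats, contraction unneeded
relevant: ✓, val, acc, req: all used, weakening unneeded
unrestricted: ✓, well-typed at Int; no restrictions here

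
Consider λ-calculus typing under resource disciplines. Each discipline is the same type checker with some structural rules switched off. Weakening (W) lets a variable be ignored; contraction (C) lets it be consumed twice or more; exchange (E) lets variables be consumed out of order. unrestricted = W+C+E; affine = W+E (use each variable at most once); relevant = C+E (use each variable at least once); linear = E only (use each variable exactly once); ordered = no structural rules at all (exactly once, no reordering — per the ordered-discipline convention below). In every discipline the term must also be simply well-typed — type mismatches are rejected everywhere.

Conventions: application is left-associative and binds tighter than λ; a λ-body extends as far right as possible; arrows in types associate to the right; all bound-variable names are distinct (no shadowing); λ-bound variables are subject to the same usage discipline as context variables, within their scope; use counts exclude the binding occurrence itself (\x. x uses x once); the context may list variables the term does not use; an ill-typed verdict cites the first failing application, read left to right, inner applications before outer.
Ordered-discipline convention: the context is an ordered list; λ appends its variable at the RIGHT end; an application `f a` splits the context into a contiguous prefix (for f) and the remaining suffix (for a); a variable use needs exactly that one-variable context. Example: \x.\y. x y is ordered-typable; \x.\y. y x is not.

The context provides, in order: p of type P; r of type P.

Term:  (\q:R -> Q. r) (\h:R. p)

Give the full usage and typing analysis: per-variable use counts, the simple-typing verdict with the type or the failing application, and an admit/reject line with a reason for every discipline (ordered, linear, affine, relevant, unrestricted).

usage: p ×1; r ×1; q [bound] ×0; h [bound] ×0
use order (left to right): r, p
typing: ill-typed: an argument R -> P mismatches the expected R -> Q
ordered ✗ (a type mismatch blocks all five)
linear ✗ (the type mismatch rejects it)
affine ✗ (not simply typable)
relevant ✗ (fails simple typing)
unrestricted ✗ (a type mismatch blocks all five)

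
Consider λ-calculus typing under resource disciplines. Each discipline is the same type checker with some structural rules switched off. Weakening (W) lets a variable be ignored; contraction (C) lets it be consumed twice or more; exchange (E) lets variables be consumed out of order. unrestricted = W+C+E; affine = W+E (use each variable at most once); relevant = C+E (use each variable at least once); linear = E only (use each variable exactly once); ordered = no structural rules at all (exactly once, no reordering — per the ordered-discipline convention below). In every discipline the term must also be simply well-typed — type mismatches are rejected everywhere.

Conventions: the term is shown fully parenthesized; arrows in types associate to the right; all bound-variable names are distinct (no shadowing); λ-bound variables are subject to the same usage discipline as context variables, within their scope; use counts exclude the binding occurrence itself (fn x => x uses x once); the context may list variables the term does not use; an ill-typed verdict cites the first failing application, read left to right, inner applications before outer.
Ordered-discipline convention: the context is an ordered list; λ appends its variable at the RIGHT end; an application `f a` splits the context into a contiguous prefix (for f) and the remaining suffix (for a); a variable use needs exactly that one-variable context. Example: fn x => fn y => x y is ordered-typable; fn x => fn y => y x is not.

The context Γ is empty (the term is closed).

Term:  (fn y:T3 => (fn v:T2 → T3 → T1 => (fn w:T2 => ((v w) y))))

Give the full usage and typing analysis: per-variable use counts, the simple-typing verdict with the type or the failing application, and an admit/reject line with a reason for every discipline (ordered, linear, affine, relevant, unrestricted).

usage: y (λ-bound): 1, v (λ-bound): 1, w (λ-bound): 1
order of uses: v, w, y
typing: well-typed — term : T3 → (T2 → T3 → T1) → T2 → T1
ordered ✗ (no ordered split (uses run v, w, y))
linear ✓ (exactly-once usage across y, v, w)
affine ✓ (at most one use each (y, v, w))
relevant ✓ (every one of y, v, w appears)
unrestricted ✓ (simply typable at T3 → (T2 → T3 → T1) → T2 → T1; W, C, E all held)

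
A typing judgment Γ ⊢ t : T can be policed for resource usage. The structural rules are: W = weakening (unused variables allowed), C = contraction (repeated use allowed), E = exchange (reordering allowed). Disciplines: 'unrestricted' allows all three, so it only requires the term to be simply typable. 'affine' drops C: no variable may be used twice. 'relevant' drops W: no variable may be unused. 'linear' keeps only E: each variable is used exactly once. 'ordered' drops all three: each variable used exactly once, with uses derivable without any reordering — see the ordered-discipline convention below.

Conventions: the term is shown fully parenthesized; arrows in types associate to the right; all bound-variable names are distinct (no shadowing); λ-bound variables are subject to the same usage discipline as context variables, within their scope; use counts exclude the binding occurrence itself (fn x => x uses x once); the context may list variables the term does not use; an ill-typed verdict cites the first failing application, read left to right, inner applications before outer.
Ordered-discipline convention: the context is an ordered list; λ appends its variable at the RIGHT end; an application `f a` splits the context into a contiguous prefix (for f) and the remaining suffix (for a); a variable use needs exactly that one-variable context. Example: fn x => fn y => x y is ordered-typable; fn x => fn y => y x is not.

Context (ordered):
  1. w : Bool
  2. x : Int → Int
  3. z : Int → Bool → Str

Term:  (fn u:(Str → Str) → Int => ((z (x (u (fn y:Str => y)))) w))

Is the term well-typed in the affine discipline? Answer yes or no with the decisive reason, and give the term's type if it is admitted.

yes — w, x, z, u, y: no repeats, contraction unneeded; term : ((Str → Str) → Int) → Str
use counts: w: 1; x: 1; z: 1; u [bound]: 1; y [bound]: 1
uses in reading order: z, x, u, y, w
typing: well-typed at ((Str → Str) → Int) → Str
all disciplines: ordered ✗ · linear ✓ · affine ✓ · relevant ✓ · unrestricted ✓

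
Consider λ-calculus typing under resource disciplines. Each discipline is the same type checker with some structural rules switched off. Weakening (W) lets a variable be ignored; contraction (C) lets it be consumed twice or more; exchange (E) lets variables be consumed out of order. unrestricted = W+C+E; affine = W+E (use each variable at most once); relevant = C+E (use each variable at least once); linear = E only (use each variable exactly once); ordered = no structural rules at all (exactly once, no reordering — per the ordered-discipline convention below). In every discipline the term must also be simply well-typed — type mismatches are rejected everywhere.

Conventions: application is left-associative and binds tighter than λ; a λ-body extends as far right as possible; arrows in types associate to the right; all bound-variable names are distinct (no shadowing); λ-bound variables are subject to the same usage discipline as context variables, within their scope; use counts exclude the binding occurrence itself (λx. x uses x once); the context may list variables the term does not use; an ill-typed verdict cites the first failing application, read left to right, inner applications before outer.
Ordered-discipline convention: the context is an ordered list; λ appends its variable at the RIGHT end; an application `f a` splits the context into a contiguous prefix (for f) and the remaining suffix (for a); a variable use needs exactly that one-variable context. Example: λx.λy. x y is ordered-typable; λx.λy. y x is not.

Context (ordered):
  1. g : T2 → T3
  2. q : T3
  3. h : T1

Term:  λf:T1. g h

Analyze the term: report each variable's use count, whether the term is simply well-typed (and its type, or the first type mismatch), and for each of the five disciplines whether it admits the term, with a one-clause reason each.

variable uses: g=1, q=0, h=1, f [bound]=0
order of uses: g, h
typing: ill-typed: a function awaiting T2 gets T1
ordered: ✗, fails simple typing
linear: ✗, a type mismatch blocks all five
affine: ✗, the type mismatch rejects it
relevant: ✗, not simply typable
unrestricted: ✗, fails simple typing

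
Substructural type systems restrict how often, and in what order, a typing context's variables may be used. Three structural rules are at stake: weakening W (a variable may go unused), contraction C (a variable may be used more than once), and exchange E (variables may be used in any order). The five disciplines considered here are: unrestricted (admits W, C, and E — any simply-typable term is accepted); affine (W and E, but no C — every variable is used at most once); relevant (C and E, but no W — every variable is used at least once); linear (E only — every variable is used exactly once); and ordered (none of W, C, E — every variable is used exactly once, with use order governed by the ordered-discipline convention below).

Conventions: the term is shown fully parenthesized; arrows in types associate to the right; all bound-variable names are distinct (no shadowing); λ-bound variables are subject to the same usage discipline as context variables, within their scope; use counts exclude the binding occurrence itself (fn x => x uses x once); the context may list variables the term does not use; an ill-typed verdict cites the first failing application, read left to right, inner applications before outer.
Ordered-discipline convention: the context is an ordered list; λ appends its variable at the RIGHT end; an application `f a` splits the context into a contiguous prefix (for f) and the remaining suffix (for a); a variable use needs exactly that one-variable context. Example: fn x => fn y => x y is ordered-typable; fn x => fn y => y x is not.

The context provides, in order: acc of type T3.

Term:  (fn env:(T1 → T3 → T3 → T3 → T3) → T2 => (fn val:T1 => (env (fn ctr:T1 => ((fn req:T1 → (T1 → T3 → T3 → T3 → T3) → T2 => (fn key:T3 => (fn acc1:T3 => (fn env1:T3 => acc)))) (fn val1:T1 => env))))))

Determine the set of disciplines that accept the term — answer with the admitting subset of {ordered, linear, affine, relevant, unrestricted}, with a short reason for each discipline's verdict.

admitted in: unrestricted
counts: acc: 1; env (bound): 2; val (bound): 0; ctr (bound): 0; req (bound): 0; key (bound): 0; acc1 (bound): 0; env1 (bound): 0; val1 (bound): 0
use order (left to right): env, acc, env
typing: well-typed — term : ((T1 → T3 → T3 → T3 → T3) → T2) → T1 → T2
ordered: ✗, uses contraction: env ×2; val, ctr, req, key, acc1, env1, val1 never used (weakening)
linear: ✗, uses contraction: env ×2; val, ctr, req, key, acc1, env1, val1 never used (weakening)
affine: ✗, uses contraction: env ×2
relevant: ✗, val, ctr, req, key, acc1, env1, val1 never used (weakening)
unrestricted: ✓, type-checks (((T1 → T3 → T3 → T3 → T3) → T2) → T1 → T2) and nothing is barred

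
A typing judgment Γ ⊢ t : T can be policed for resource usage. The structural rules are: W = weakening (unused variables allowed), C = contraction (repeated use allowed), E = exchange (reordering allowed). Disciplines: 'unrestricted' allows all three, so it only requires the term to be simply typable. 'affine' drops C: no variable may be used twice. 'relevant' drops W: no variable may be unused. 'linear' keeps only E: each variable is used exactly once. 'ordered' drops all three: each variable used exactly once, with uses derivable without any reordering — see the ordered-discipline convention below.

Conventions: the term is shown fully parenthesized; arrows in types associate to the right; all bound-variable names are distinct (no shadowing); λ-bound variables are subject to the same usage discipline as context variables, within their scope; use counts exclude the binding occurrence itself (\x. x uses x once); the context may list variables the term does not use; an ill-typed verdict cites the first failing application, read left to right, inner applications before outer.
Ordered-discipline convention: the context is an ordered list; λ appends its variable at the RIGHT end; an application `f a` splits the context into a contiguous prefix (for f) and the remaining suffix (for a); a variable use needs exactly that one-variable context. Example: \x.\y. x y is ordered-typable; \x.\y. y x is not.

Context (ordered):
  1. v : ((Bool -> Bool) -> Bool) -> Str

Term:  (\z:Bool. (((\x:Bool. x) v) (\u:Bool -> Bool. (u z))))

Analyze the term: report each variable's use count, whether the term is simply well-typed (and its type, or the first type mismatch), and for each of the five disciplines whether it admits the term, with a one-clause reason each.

variable uses: v=1, z (λ-bound)=1, x (λ-bound)=1, u (λ-bound)=1
left-to-right use order: x, v, u, z
typing: ill-typed: argument of type ((Bool -> Bool) -> Bool) -> Str where Bool is required
ordered: ✗, fails simple typing
linear: ✗, a type mismatch blocks all five
affine: ✗, the type mismatch rejects it
relevant: ✗, not simply typable
unrestricted: ✗, fails simple typing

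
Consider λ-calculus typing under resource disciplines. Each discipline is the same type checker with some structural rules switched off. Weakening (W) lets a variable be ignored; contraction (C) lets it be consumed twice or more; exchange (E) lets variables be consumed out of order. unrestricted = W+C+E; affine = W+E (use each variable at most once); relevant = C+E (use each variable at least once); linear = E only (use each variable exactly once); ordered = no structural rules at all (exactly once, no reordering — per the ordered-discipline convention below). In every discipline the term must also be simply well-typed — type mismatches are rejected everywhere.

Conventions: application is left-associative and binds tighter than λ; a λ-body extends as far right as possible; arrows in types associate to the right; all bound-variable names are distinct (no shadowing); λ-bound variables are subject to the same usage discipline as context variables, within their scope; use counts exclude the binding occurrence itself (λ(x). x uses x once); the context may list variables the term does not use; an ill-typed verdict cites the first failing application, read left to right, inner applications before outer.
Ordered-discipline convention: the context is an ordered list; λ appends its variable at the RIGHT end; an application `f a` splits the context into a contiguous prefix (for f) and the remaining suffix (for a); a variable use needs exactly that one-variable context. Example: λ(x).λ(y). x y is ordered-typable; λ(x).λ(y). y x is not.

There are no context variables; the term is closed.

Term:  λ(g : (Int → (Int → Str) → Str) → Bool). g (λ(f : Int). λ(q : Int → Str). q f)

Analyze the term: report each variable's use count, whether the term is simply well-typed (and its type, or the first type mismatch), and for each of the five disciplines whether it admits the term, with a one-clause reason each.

usage: g [bound]: 1, f [bound]: 1, q [bound]: 1
use order (left to right): g, q, f
typing: ✓ — ((Int → (Int → Str) → Str) → Bool) → Bool
ordered: ✗ — no ordered split (uses run g, q, f)
linear: ✓ — exactly-once usage across g, f, q
affine: ✓ — no duplicate uses among g, f, q
relevant: ✓ — g, f, q: all used, weakening unneeded
unrestricted: ✓ — type-checks (((Int → (Int → Str) → Str) → Bool) → Bool) and nothing is barred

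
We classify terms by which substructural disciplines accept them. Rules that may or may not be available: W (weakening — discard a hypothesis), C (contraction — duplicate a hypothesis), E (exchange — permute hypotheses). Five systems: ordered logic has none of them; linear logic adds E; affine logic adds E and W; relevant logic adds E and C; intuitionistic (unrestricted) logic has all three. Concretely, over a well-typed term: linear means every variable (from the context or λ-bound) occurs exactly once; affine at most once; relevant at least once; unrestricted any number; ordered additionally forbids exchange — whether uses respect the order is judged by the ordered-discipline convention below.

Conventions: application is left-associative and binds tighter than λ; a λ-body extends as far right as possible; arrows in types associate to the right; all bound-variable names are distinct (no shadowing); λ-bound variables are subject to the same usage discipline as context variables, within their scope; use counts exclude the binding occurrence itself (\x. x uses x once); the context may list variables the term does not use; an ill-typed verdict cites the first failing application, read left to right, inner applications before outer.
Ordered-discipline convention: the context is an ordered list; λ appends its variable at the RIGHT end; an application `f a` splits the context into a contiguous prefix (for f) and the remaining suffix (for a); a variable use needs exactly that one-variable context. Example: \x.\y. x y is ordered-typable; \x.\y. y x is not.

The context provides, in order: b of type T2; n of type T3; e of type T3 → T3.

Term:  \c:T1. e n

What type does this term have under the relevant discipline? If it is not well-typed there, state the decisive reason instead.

not well-typed under relevant — b, c left unused
variable uses: b: 0, n: 1, e: 1, c (λ-bound): 0
order of uses: e, n
typing: well-typed — term : T1 → T3
across the five disciplines: ordered ✗; linear ✗; affine ✓; relevant ✗; unrestricted ✓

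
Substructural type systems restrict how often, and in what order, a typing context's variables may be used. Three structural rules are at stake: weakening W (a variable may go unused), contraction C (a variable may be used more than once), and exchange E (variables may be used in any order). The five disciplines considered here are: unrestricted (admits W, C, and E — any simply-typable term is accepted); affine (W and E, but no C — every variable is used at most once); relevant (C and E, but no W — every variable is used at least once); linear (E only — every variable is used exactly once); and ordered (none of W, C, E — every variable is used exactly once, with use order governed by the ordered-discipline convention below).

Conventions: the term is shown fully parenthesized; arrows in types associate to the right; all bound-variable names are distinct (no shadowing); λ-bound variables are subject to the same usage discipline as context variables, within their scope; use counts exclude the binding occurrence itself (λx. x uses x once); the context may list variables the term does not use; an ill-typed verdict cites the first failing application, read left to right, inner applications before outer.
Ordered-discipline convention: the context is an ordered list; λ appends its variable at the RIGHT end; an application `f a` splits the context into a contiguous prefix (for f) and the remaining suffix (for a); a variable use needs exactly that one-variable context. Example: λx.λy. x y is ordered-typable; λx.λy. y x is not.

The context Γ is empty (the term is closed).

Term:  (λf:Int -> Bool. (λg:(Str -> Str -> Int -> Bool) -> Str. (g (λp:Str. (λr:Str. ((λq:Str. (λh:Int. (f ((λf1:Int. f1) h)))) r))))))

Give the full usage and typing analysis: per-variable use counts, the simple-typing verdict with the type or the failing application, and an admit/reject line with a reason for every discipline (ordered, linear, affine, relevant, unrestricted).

variable uses: f [bound]=1; g [bound]=1; p [bound]=0; r [bound]=1; q [bound]=0; h [bound]=1; f1 [bound]=1
left-to-right use order: g, f, f1, h, r
typing: the term checks, with type (Int -> Bool) -> ((Str -> Str -> Int -> Bool) -> Str) -> Str
ordered ✗ (p, q never used (weakening))
linear ✗ (p, q never used (weakening))
affine ✓ (at most one use each (f, g, p, r, q, h, f1))
relevant ✗ (p, q never used (weakening))
unrestricted ✓ (type-checks ((Int -> Bool) -> ((Str -> Str -> Int -> Bool) -> Str) -> Str) and nothing is barred)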